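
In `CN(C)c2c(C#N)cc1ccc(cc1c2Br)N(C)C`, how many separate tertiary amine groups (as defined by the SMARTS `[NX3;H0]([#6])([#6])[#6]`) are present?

2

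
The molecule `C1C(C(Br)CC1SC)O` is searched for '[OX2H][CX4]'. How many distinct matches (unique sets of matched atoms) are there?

[OX2H][CX4] is the SMARTS for an aliphatic alcohol: a hydroxyl oxygen bound to an sp3 (X4) carbon.
Exactly one fragment in the molecule meets all constraints, giving 1 match.

1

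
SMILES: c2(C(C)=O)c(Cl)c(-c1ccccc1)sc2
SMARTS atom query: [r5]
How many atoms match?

5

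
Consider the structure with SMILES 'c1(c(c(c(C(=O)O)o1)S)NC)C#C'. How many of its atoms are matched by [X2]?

The query [X2] means: any atom with exactly two total connections (bonds + H).
Check the 13 heavy atoms by environment: 1× o (aromatic, X2) → match; 4× c (aromatic, X3) → no; 1× C (X3) → no; 1× O (X1) → no; 1× O (X2) → match; 1× S (X2) → match; 1× N (X3) → no; 1× C (X4) → no; 2× C (X2) → match.
Summing the matching environments: 1 + 1 + 1 + 2 = 5 matching atoms.

5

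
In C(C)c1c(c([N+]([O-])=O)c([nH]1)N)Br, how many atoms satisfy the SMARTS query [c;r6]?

0

The query [c;r6] means: aromatic carbon that belongs to a six-membered ring.
Check the 12 heavy atoms by environment: 1× n (aromatic, in 5-ring) → no; 4× c (aromatic, in 5-ring) → no; 1× N (charge +1, acyclic) → no; 1× O (charge -1, acyclic) → no; 1× O (acyclic) → no; 2× C (acyclic) → no; 1× Br (acyclic) → no; 1× N (acyclic) → no.
No environment satisfies the query, so 0 matching atoms.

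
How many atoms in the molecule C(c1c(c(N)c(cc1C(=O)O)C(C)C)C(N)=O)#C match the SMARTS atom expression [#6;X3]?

Check the 18 heavy atoms by environment: 6× c (aromatic, X3) → match; 3× C (X4) → no; 2× C (X3) → match; 2× O (X1) → no; 1× O (X2) → no; 2× N (X3) → no; 2× C (X2) → no.
Summing the matching environments: 6 + 2 = 8 matching atoms.

8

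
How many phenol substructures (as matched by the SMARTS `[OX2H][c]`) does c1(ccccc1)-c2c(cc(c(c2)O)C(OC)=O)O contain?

2

[OX2H][c] is the SMARTS for a phenol: a hydroxyl oxygen attached to an aromatic carbon.
The molecule carries 2 separate instances of a hydroxyl group (-OH) meeting every constraint; each maps to a distinct set of atoms, giving 2 matches.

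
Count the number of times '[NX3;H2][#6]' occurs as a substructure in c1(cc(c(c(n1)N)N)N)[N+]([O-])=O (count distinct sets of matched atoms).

3

[NX3;H2][#6] is the SMARTS for a primary amine: a trivalent nitrogen with two H attached to carbon.
The molecule carries 3 separate instances of a primary amino group (-NH2) meeting every constraint; each maps to a distinct set of atoms, giving 3 matches.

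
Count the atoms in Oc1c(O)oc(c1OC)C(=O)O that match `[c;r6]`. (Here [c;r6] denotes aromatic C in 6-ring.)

0

Check the 12 heavy atoms by environment: 1× o (aromatic, in 5-ring) → no; 4× c (aromatic, in 5-ring) → no; 5× O (acyclic) → no; 2× C (acyclic) → no.
No environment satisfies the query, so 0 matching atoms.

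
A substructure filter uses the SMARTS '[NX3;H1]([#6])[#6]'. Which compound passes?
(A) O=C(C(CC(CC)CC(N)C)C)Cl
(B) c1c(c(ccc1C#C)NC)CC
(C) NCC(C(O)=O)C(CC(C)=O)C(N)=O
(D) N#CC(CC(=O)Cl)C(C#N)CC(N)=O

[NX3;H1]([#6])[#6] describes a trivalent nitrogen with one H, bonded to two carbons (a secondary amine).
(A) has a primary amino group (-NH2) but the nitrogen has H2 and only one carbon neighbour.
(B) contains an N-methylamino group (-NHCH3), which satisfies every atom and bond constraint.
(C) has a primary amide (-C(=O)NH2) but the -C(=O)NH2 nitrogen has H2, not H1.
(D) has a primary amide (-C(=O)NH2) but the -C(=O)NH2 nitrogen has H2, not H1.
So the answer is (B).

B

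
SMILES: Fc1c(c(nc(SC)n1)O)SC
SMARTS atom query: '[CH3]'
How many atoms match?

The query [CH3] means: aliphatic carbon with exactly three hydrogens.
Check the 12 heavy atoms by environment: 2× n (aromatic, H0) → no; 4× c (aromatic, H0) → no; 2× S (H0) → no; 2× C (H3) → match; 1× O (H1) → no; 1× F (H0) → no.
That gives 2 matching atoms.

2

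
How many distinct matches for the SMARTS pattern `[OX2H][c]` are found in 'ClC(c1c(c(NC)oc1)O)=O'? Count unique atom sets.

1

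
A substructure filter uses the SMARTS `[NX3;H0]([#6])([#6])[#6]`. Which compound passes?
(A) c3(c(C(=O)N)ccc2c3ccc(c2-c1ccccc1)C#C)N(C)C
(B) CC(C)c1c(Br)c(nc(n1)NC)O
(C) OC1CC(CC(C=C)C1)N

A

[NX3;H0]([#6])([#6])[#6] describes a trivalent nitrogen with no H, bonded to three carbons (a tertiary amine).
(A) contains a dimethylamino group (-N(CH3)2), which satisfies every atom and bond constraint.
(B) has an N-methylamino group (-NHCH3) but the nitrogen still has one H (H1), not H0.
(C) has a primary amino group (-NH2) but the nitrogen has H2, not H0 with three carbons.
So the answer is (A).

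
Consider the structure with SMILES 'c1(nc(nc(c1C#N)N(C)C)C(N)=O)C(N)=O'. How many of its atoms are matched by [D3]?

The query [D3] means: atom with exactly three heavy-atom neighbours.
Check the 17 heavy atoms by environment: 2× n (aromatic, D2) → no; 4× c (aromatic, D3) → match; 1× C (D2) → no; 3× N (D1) → no; 1× N (D3) → match; 2× C (D1) → no; 2× C (D3) → match; 2× O (D1) → no.
Summing the matching environments: 4 + 1 + 2 = 7 matching atoms.

7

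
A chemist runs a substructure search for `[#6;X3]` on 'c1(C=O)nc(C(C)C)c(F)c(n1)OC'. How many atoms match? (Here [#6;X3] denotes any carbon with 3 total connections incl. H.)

5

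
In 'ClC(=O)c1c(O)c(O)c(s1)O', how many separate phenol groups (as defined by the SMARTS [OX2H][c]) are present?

3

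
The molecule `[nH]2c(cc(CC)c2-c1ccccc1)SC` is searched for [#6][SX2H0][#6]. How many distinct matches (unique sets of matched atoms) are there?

1

[#6][SX2H0][#6] is the SMARTS for a thioether: an aliphatic sulfur bridging two carbons with no H on the sulfur.
Exactly one fragment in the molecule meets all constraints, giving 1 match.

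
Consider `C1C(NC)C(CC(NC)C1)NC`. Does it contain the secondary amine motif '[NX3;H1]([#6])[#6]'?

The pattern [NX3;H1]([#6])[#6] describes a trivalent nitrogen with one H, bonded to two carbons — a secondary amine.
The molecule carries an N-methylamino group (-NHCH3), whose atoms satisfy every constraint of the query, so the pattern matches.

Yes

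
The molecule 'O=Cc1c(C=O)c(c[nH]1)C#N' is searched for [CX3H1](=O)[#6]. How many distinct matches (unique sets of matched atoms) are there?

2

[CX3H1](=O)[#6] is the SMARTS for an aldehyde: an sp2 carbon with one H, double-bonded to O and single-bonded to carbon.
The molecule carries 2 separate instances of an aldehyde (-CHO) meeting every constraint; each maps to a distinct set of atoms, giving 2 matches.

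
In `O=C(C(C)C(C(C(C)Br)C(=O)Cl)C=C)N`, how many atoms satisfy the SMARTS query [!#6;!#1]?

The query [!#6;!#1] means: not carbon and not hydrogen — any heteroatom.
Check the 15 heavy atoms by environment: 10× C → no; 1× Br → match; 2× O → match; 1× Cl → match; 1× N → match.
Summing the matching environments: 1 + 2 + 1 + 1 = 5 matching atoms.

5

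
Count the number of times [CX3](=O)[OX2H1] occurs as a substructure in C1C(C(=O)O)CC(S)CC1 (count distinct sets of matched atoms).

1

[CX3](=O)[OX2H1] is the SMARTS for a carboxylic acid: an sp2 carbon double-bonded to O and single-bonded to an -OH oxygen.
Exactly one fragment in the molecule meets all constraints, giving 1 match.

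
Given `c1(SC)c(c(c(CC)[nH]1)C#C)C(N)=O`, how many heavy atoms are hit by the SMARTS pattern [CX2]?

2

The query [CX2] means: C with X2: aliphatic carbon with exactly 2 total connections.
Check the 14 heavy atoms by environment: 1× n (aromatic, X3) → no; 4× c (aromatic, X3) → no; 2× C (X2) → match; 1× C (X3) → no; 1× O (X1) → no; 1× N (X3) → no; 1× S (X2) → no; 3× C (X4) → no.
That gives 2 matching atoms.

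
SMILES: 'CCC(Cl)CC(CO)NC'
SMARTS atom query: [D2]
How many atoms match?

4

The query [D2] means: atom with exactly two heavy-atom neighbours.
Check the 10 heavy atoms by environment: 2× C (D1) → no; 3× C (D2) → match; 2× C (D3) → no; 1× N (D2) → match; 1× O (D1) → no; 1× Cl (D1) → no.
Summing the matching environments: 3 + 1 = 4 matching atoms.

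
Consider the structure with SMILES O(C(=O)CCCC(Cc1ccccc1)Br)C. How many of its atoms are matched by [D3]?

Check the 16 heavy atoms by environment: 4× C (D2) → no; 2× C (D3) → match; 1× c (aromatic, D3) → match; 5× c (aromatic, D2) → no; 1× Br (D1) → no; 1× O (D1) → no; 1× O (D2) → no; 1× C (D1) → no.
Summing the matching environments: 2 + 1 = 3 matching atoms.

3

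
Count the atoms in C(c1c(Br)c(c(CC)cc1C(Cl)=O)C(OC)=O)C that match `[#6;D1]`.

The query [#6;D1] means: carbon bonded to exactly one heavy atom.
Check the 18 heavy atoms by environment: 5× c (aromatic, D3) → no; 1× c (aromatic, D2) → no; 2× C (D2) → no; 3× C (D1) → match; 2× C (D3) → no; 2× O (D1) → no; 1× O (D2) → no; 1× Cl (D1) → no; 1× Br (D1) → no.
That gives 3 matching atoms.

3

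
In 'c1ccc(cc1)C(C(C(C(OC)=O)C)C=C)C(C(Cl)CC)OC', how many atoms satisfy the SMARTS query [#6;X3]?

9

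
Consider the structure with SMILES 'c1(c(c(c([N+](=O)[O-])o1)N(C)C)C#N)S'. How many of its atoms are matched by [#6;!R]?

3

Check the 14 heavy atoms by environment: 1× o (aromatic, in 5-ring) → no; 4× c (aromatic, in 5-ring) → no; 1× S (acyclic) → no; 2× N (acyclic) → no; 3× C (acyclic) → match; 1× N (charge +1, acyclic) → no; 1× O (charge -1, acyclic) → no; 1× O (acyclic) → no.
That gives 3 matching atoms.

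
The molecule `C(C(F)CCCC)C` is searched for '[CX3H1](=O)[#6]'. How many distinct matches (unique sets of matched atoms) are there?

0

[CX3H1](=O)[#6] is the SMARTS for an aldehyde: an sp2 carbon with one H, double-bonded to O and single-bonded to carbon.
No fragment in the molecule satisfies every constraint, giving 0 matches.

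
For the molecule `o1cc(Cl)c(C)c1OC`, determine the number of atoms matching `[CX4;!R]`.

2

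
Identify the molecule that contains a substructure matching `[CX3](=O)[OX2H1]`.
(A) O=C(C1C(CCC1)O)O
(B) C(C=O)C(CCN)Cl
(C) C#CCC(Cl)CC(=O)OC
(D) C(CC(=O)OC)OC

A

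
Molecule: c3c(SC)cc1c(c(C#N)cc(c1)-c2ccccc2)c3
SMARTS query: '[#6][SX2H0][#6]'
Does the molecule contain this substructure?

Yes

The pattern [#6][SX2H0][#6] describes an aliphatic sulfur bridging two carbons with no H on the sulfur — a thioether.
The molecule carries a methylthio ether (-SCH3), whose atoms satisfy every constraint of the query, so the pattern matches.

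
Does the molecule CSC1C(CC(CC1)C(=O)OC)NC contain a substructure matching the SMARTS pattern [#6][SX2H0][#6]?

The pattern [#6][SX2H0][#6] describes an aliphatic sulfur bridging two carbons with no H on the sulfur — a thioether.
The molecule carries a methylthio ether (-SCH3), whose atoms satisfy every constraint of the query, so the pattern matches.

Yes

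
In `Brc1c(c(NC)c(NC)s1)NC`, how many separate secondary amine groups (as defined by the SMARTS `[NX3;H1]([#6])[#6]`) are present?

[NX3;H1]([#6])[#6] is the SMARTS for a secondary amine: a trivalent nitrogen with one H, bonded to two carbons.
The molecule carries 3 separate instances of an N-methylamino group (-NHCH3) meeting every constraint; each maps to a distinct set of atoms, giving 3 matches.

3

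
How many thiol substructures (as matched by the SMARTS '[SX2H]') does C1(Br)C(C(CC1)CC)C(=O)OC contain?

0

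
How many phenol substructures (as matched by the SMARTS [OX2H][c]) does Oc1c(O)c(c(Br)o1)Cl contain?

[OX2H][c] is the SMARTS for a phenol: a hydroxyl oxygen attached to an aromatic carbon.
The molecule carries 2 separate instances of a hydroxyl group (-OH) meeting every constraint; each maps to a distinct set of atoms, giving 2 matches.

2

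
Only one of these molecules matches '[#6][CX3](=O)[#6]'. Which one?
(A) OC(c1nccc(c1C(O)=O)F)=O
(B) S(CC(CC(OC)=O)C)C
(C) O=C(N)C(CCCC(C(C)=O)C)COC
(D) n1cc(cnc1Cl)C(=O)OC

C

[#6][CX3](=O)[#6] describes a carbonyl carbon (no H) flanked by two carbons (a ketone).
(A) has a carboxylic acid group (-C(=O)OH) but one neighbour of the carbonyl carbon is O, not C.
(B) has a methyl-ester group (-C(=O)OCH3) but one neighbour of the carbonyl carbon is O, not C.
(C) contains an acetyl/ketone group (-C(=O)CH3), which satisfies every atom and bond constraint.
(D) has a methyl-ester group (-C(=O)OCH3) but one neighbour of the carbonyl carbon is O, not C.
So the answer is (C).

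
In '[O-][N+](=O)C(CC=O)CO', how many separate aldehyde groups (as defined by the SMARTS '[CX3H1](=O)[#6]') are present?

1

[CX3H1](=O)[#6] is the SMARTS for an aldehyde: an sp2 carbon with one H, double-bonded to O and single-bonded to carbon.
Exactly one fragment in the molecule meets all constraints, giving 1 match.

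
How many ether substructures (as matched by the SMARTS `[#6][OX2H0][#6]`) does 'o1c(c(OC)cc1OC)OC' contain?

3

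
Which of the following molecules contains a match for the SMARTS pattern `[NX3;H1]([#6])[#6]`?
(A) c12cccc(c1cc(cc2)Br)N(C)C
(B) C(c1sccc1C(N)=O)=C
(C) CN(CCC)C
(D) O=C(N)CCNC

[NX3;H1]([#6])[#6] describes a trivalent nitrogen with one H, bonded to two carbons (a secondary amine).
(A) has a dimethylamino group (-N(CH3)2) but the nitrogen has H0, not H1.
(B) has a primary amide (-C(=O)NH2) but the -C(=O)NH2 nitrogen has H2, not H1.
(C) has a dimethylamino group (-N(CH3)2) but the nitrogen has H0, not H1.
(D) contains an N-methylamino group (-NHCH3), which satisfies every atom and bond constraint.
So the answer is (D).

D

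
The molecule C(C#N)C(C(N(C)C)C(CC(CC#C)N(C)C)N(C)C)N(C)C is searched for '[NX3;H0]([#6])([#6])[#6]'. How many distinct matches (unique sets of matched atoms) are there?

4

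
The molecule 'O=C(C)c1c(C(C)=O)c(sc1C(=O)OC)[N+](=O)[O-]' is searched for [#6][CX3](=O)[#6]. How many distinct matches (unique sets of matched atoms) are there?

[#6][CX3](=O)[#6] is the SMARTS for a ketone: a carbonyl carbon (no H) flanked by two carbons.
The molecule carries 2 separate instances of an acetyl/ketone group (-C(=O)CH3) meeting every constraint; each maps to a distinct set of atoms, giving 2 matches.

2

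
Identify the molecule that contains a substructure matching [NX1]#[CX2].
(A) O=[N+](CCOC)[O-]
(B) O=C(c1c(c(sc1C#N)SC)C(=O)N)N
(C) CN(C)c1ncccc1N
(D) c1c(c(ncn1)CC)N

B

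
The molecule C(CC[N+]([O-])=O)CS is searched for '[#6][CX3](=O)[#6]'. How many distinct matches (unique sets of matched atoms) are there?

0

[#6][CX3](=O)[#6] is the SMARTS for a ketone: a carbonyl carbon (no H) flanked by two carbons.
No fragment in the molecule satisfies every constraint, giving 0 matches.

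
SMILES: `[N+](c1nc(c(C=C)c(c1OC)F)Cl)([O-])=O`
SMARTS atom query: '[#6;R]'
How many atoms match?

The query [#6;R] means: carbon that is part of a ring.
Check the 15 heavy atoms by environment: 1× n (aromatic, in 6-ring) → no; 5× c (aromatic, in 6-ring) → match; 1× F (acyclic) → no; 1× Cl (acyclic) → no; 3× C (acyclic) → no; 2× O (acyclic) → no; 1× N (charge +1, acyclic) → no; 1× O (charge -1, acyclic) → no.
That gives 5 matching atoms.

5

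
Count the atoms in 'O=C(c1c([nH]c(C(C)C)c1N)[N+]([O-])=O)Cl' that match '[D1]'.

7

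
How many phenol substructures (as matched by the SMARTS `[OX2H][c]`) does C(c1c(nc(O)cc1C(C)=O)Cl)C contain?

1

[OX2H][c] is the SMARTS for a phenol: a hydroxyl oxygen attached to an aromatic carbon.
Exactly one fragment in the molecule meets all constraints, giving 1 match.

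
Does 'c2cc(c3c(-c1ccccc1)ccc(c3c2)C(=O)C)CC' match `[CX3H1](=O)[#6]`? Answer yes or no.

No

The pattern [CX3H1](=O)[#6] describes an sp2 carbon with one H, double-bonded to O and single-bonded to carbon — an aldehyde.
The closest candidate here is an acetyl/ketone group (-C(=O)CH3), but the carbonyl carbon has H0 (two carbon neighbours), not H1. No other fragment satisfies the full query, so there is no match.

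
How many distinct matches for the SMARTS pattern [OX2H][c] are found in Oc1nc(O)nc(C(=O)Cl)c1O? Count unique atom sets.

[OX2H][c] is the SMARTS for a phenol: a hydroxyl oxygen attached to an aromatic carbon.
The molecule carries 3 separate instances of a hydroxyl group (-OH) meeting every constraint; each maps to a distinct set of atoms, giving 3 matches.

3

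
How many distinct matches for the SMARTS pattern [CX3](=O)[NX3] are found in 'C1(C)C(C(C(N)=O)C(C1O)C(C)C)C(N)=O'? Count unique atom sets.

2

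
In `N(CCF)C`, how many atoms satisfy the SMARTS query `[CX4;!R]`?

The query [CX4;!R] means: aliphatic carbon with four total connections, not in a ring.
Check the 5 heavy atoms by environment: 3× C (X4, acyclic) → match; 1× F (X1, acyclic) → no; 1× N (X3, acyclic) → no.
That gives 3 matching atoms.

3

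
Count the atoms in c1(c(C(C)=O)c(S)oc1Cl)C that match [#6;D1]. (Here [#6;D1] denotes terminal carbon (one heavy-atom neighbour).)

The query [#6;D1] means: carbon bonded to exactly one heavy atom.
Check the 11 heavy atoms by environment: 1× o (aromatic, D2) → no; 4× c (aromatic, D3) → no; 1× C (D3) → no; 1× O (D1) → no; 2× C (D1) → match; 1× Cl (D1) → no; 1× S (D1) → no.
That gives 2 matching atoms.

2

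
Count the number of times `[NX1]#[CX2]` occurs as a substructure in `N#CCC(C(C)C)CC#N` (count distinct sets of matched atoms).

2

[NX1]#[CX2] is the SMARTS for a nitrile: a nitrogen triple-bonded to a two-connected carbon.
The molecule carries 2 separate instances of a nitrile (-C#N) meeting every constraint; each maps to a distinct set of atoms, giving 2 matches.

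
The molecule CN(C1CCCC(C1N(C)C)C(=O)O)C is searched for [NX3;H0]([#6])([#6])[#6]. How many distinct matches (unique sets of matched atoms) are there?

2

[NX3;H0]([#6])([#6])[#6] is the SMARTS for a tertiary amine: a trivalent nitrogen with no H, bonded to three carbons.
The molecule carries 2 separate instances of a dimethylamino group (-N(CH3)2) meeting every constraint; each maps to a distinct set of atoms, giving 2 matches.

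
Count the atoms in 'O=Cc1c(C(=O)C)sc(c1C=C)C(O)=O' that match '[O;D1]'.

4

The query [O;D1] means: aliphatic oxygen bonded to exactly one heavy atom.
Check the 15 heavy atoms by environment: 1× s (aromatic, D2) → no; 4× c (aromatic, D3) → no; 2× C (D3) → no; 4× O (D1) → match; 2× C (D2) → no; 2× C (D1) → no.
That gives 4 matching atoms.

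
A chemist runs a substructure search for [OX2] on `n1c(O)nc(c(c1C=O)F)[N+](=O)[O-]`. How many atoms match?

1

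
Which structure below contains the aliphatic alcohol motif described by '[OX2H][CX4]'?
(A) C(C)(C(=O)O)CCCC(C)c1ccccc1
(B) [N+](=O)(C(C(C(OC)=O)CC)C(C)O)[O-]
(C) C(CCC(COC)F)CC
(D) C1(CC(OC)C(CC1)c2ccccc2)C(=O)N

[OX2H][CX4] describes a hydroxyl oxygen bound to an sp3 (X4) carbon (an aliphatic alcohol).
(A) has a carboxylic acid group (-C(=O)OH) but the -OH is on a CX3 carbonyl carbon, not a CX4 carbon.
(B) contains a hydroxyl group (-OH), which satisfies every atom and bond constraint.
(C) has a methoxy ether (-OCH3) but the oxygen has H0 (ether), not H1.
(D) has a methoxy ether (-OCH3) but the oxygen has H0 (ether), not H1.
So the answer is (B).

B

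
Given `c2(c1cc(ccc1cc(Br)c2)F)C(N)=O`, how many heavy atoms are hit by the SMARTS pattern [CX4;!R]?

0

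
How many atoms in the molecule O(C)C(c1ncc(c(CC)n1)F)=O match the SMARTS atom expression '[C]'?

4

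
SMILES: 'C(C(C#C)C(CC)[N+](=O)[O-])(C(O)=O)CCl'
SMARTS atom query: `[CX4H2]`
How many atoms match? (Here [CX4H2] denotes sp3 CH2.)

2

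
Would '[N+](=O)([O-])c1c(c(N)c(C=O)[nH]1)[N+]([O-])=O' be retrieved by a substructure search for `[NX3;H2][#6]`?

The pattern [NX3;H2][#6] describes a trivalent nitrogen with two H attached to carbon — a primary amine.
The molecule carries a primary amino group (-NH2), whose atoms satisfy every constraint of the query, so the pattern matches.

Yes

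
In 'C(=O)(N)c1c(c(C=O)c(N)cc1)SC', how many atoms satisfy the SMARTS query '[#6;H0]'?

The query [#6;H0] means: any carbon with no attached hydrogen.
Check the 14 heavy atoms by environment: 4× c (aromatic, H0) → match; 2× c (aromatic, H1) → no; 1× C (H0) → match; 2× O (H0) → no; 2× N (H2) → no; 1× C (H1) → no; 1× S (H0) → no; 1× C (H3) → no.
Summing the matching environments: 4 + 1 = 5 matching atoms.

5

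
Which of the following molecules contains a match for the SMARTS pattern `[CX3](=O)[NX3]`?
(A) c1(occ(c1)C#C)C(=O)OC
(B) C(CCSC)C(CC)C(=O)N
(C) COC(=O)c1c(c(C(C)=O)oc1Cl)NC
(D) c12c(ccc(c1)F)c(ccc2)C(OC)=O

B

[CX3](=O)[NX3] describes a carbonyl carbon bonded to a trivalent nitrogen (an amide).
(A) has a methyl-ester group (-C(=O)OCH3) but the carbonyl is bonded to O, not to an NX3 nitrogen.
(B) contains a primary amide (-C(=O)NH2), which satisfies every atom and bond constraint.
(C) has a methyl-ester group (-C(=O)OCH3) but the carbonyl is bonded to O, not to an NX3 nitrogen.
(D) has a methyl-ester group (-C(=O)OCH3) but the carbonyl is bonded to O, not to an NX3 nitrogen.
So the answer is (B).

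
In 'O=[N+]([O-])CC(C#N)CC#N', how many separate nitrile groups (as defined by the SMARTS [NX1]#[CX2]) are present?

2

[NX1]#[CX2] is the SMARTS for a nitrile: a nitrogen triple-bonded to a two-connected carbon.
The molecule carries 2 separate instances of a nitrile (-C#N) meeting every constraint; each maps to a distinct set of atoms, giving 2 matches.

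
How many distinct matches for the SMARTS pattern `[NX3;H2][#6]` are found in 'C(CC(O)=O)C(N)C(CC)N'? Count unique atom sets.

2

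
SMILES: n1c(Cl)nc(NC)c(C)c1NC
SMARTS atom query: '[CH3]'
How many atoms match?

3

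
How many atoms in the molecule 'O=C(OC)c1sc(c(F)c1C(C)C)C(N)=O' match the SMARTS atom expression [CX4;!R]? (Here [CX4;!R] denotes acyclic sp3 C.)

The query [CX4;!R] means: aliphatic carbon with four total connections, not in a ring.
Check the 16 heavy atoms by environment: 1× s (aromatic, X2, in 5-ring) → no; 4× c (aromatic, X3, in 5-ring) → no; 2× C (X3, acyclic) → no; 2× O (X1, acyclic) → no; 1× N (X3, acyclic) → no; 1× O (X2, acyclic) → no; 4× C (X4, acyclic) → match; 1× F (X1, acyclic) → no.
That gives 4 matching atoms.

4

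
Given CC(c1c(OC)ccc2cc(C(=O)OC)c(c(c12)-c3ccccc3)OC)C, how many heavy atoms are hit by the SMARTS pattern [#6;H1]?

9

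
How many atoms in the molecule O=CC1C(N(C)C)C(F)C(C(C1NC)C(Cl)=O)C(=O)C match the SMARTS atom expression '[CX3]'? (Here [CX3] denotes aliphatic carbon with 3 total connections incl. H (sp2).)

3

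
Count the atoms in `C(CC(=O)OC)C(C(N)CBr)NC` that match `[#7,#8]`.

The query [#7,#8] means: nitrogen or oxygen (comma = OR).
Check the 13 heavy atoms by environment: 8× C → no; 2× N → match; 2× O → match; 1× Br → no.
Summing the matching environments: 2 + 2 = 4 matching atoms.

4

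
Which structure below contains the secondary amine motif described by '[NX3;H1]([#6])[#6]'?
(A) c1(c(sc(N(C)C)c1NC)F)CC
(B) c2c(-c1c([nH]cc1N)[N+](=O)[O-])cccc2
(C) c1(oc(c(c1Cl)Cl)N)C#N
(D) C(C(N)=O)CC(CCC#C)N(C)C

A

[NX3;H1]([#6])[#6] describes a trivalent nitrogen with one H, bonded to two carbons (a secondary amine).
(A) contains an N-methylamino group (-NHCH3), which satisfies every atom and bond constraint.
(B) has a primary amino group (-NH2) but the nitrogen has H2 and only one carbon neighbour.
(C) has a primary amino group (-NH2) but the nitrogen has H2 and only one carbon neighbour.
(D) has a primary amide (-C(=O)NH2) but the -C(=O)NH2 nitrogen has H2, not H1.
So the answer is (A).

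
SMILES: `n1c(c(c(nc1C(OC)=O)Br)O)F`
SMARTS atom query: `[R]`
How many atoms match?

6

The query [R] means: R matches any atom that is part of a ring.
Check the 13 heavy atoms by environment: 2× n (aromatic, in 6-ring) → match; 4× c (aromatic, in 6-ring) → match; 2× C (acyclic) → no; 3× O (acyclic) → no; 1× Br (acyclic) → no; 1× F (acyclic) → no.
Summing the matching environments: 2 + 4 = 6 matching atoms.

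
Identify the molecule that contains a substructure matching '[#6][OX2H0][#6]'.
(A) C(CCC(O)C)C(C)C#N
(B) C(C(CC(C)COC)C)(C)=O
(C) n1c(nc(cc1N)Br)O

[#6][OX2H0][#6] describes an aliphatic oxygen bridging two carbons with no H on the oxygen (an ether).
(A) has a hydroxyl group (-OH) but the oxygen has H1, not H0 bridging two carbons.
(B) contains a methoxy ether (-OCH3), which satisfies every atom and bond constraint.
(C) has a hydroxyl group (-OH) but the oxygen has H1, not H0 bridging two carbons.
So the answer is (B).

B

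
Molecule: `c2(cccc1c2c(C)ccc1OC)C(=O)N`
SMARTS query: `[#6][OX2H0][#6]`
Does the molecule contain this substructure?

The pattern [#6][OX2H0][#6] describes an aliphatic oxygen bridging two carbons with no H on the oxygen — an ether.
The molecule carries a methoxy ether (-OCH3), whose atoms satisfy every constraint of the query, so the pattern matches.

Yes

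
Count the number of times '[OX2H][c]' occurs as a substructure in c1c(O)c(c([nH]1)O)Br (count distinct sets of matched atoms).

2

[OX2H][c] is the SMARTS for a phenol: a hydroxyl oxygen attached to an aromatic carbon.
The molecule carries 2 separate instances of a hydroxyl group (-OH) meeting every constraint; each maps to a distinct set of atoms, giving 2 matches.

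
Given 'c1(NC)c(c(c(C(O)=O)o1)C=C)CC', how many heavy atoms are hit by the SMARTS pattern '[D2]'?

Check the 14 heavy atoms by environment: 1× o (aromatic, D2) → match; 4× c (aromatic, D3) → no; 1× C (D3) → no; 2× O (D1) → no; 1× N (D2) → match; 3× C (D1) → no; 2× C (D2) → match.
Summing the matching environments: 1 + 1 + 2 = 4 matching atoms.

4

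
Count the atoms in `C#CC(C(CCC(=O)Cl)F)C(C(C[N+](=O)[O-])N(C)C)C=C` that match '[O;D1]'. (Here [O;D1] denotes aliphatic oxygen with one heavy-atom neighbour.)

The query [O;D1] means: aliphatic oxygen bonded to exactly one heavy atom.
Check the 21 heavy atoms by environment: 5× C (D2) → no; 5× C (D3) → no; 1× N (charge +1, D3) → no; 1× O (charge -1, D1) → match; 2× O (D1) → match; 4× C (D1) → no; 1× F (D1) → no; 1× Cl (D1) → no; 1× N (D3) → no.
Summing the matching environments: 1 + 2 = 3 matching atoms.

3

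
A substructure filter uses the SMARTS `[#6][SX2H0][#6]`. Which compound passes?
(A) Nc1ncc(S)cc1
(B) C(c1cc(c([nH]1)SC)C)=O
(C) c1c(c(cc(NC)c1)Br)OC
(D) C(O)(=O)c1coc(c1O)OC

[#6][SX2H0][#6] describes an aliphatic sulfur bridging two carbons with no H on the sulfur (a thioether).
(A) has a thiol (-SH) but the sulfur has H1, not H0 bridging two carbons.
(B) contains a methylthio ether (-SCH3), which satisfies every atom and bond constraint.
(C) has a methoxy ether (-OCH3) but the bridging atom is O, not S.
(D) has a methoxy ether (-OCH3) but the bridging atom is O, not S.
So the answer is (B).

B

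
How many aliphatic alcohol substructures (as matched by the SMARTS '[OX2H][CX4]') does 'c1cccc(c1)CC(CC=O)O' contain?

1

[OX2H][CX4] is the SMARTS for an aliphatic alcohol: a hydroxyl oxygen bound to an sp3 (X4) carbon.
Exactly one fragment in the molecule meets all constraints, giving 1 match.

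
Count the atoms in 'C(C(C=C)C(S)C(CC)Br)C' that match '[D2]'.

Check the 11 heavy atoms by environment: 3× C (D1) → no; 3× C (D2) → match; 3× C (D3) → no; 1× Br (D1) → no; 1× S (D1) → no.
That gives 3 matching atoms.

3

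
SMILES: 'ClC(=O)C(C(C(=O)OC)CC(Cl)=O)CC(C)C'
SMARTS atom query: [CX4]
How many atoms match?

The query [CX4] means: C with X4: aliphatic carbon with exactly 4 total connections (bonds + H).
Check the 17 heavy atoms by environment: 8× C (X4) → match; 3× C (X3) → no; 3× O (X1) → no; 2× Cl (X1) → no; 1× O (X2) → no.
That gives 8 matching atoms.

8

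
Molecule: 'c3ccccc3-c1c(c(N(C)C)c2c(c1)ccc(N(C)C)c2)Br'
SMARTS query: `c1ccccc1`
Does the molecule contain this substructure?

Yes

The pattern c1ccccc1 describes six aromatic carbons in a ring — a benzene ring.
The molecule carries a phenyl ring, whose atoms satisfy every constraint of the query, so the pattern matches.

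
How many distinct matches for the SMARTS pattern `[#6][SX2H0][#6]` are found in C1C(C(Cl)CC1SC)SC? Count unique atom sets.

[#6][SX2H0][#6] is the SMARTS for a thioether: an aliphatic sulfur bridging two carbons with no H on the sulfur.
The molecule carries 2 separate instances of a methylthio ether (-SCH3) meeting every constraint; each maps to a distinct set of atoms, giving 2 matches.

2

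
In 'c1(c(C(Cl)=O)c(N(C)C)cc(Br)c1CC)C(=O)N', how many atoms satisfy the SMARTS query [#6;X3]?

8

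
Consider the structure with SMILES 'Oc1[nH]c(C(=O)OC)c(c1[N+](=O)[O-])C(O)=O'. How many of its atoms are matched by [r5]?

The query [r5] means: r5 matches atoms in a five-membered ring.
Check the 16 heavy atoms by environment: 1× n (aromatic, in 5-ring) → match; 4× c (aromatic, in 5-ring) → match; 3× C (acyclic) → no; 6× O (acyclic) → no; 1× N (charge +1, acyclic) → no; 1× O (charge -1, acyclic) → no.
Summing the matching environments: 1 + 4 = 5 matching atoms.

5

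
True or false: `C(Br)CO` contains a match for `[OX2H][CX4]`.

True

The pattern [OX2H][CX4] describes a hydroxyl oxygen bound to an sp3 (X4) carbon — an aliphatic alcohol.
The molecule carries a hydroxyl group (-OH), whose atoms satisfy every constraint of the query, so the pattern matches.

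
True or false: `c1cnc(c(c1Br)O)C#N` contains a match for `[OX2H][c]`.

True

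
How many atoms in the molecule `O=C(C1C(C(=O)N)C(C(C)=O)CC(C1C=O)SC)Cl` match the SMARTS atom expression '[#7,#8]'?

Check the 19 heavy atoms by environment: 12× C → no; 4× O → match; 1× N → match; 1× S → no; 1× Cl → no.
Summing the matching environments: 4 + 1 = 5 matching atoms.

5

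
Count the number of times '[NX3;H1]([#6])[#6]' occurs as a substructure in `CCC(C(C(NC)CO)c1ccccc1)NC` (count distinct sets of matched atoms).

2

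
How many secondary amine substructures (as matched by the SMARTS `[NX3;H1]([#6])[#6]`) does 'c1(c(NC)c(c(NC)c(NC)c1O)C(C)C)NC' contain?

4

[NX3;H1]([#6])[#6] is the SMARTS for a secondary amine: a trivalent nitrogen with one H, bonded to two carbons.
The molecule carries 4 separate instances of an N-methylamino group (-NHCH3) meeting every constraint; each maps to a distinct set of atoms, giving 4 matches.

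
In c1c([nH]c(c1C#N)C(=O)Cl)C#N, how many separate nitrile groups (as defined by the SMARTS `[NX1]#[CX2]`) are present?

2

[NX1]#[CX2] is the SMARTS for a nitrile: a nitrogen triple-bonded to a two-connected carbon.
The molecule carries 2 separate instances of a nitrile (-C#N) meeting every constraint; each maps to a distinct set of atoms, giving 2 matches.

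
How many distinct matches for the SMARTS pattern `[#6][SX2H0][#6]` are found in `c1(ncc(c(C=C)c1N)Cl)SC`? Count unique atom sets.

1

[#6][SX2H0][#6] is the SMARTS for a thioether: an aliphatic sulfur bridging two carbons with no H on the sulfur.
Exactly one fragment in the molecule meets all constraints, giving 1 match.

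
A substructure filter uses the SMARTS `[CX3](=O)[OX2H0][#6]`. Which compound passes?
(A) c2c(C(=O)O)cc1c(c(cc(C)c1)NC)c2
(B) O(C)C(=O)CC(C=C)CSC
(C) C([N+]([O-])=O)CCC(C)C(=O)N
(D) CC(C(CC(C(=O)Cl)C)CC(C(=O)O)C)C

B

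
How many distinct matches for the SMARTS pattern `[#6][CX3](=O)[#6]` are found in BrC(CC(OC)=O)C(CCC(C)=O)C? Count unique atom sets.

[#6][CX3](=O)[#6] is the SMARTS for a ketone: a carbonyl carbon (no H) flanked by two carbons.
Exactly one fragment in the molecule meets all constraints, giving 1 match.

1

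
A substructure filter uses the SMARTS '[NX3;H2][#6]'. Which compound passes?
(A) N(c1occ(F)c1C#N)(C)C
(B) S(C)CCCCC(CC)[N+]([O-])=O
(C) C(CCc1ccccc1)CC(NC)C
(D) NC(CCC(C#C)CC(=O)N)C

D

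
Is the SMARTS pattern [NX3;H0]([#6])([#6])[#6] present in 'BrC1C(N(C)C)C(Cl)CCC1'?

Yes

The pattern [NX3;H0]([#6])([#6])[#6] describes a trivalent nitrogen with no H, bonded to three carbons — a tertiary amine.
The molecule carries a dimethylamino group (-N(CH3)2), whose atoms satisfy every constraint of the query, so the pattern matches.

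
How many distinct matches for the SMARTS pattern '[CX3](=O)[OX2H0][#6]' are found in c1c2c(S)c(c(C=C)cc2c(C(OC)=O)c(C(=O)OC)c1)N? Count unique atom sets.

2

[CX3](=O)[OX2H0][#6] is the SMARTS for an ester: a carbonyl carbon bonded to an oxygen that is itself bonded to carbon (no H on that O).
The molecule carries 2 separate instances of a methyl-ester group (-C(=O)OCH3) meeting every constraint; each maps to a distinct set of atoms, giving 2 matches.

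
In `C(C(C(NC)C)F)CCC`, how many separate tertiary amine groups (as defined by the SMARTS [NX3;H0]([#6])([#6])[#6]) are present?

[NX3;H0]([#6])([#6])[#6] is the SMARTS for a tertiary amine: a trivalent nitrogen with no H, bonded to three carbons.
The molecule has an N-methylamino group (-NHCH3), but the nitrogen still has one H (H1), not H0; nothing else fits, so there are 0 matches.

0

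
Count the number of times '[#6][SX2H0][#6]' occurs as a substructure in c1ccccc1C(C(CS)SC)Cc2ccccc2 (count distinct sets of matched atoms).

[#6][SX2H0][#6] is the SMARTS for a thioether: an aliphatic sulfur bridging two carbons with no H on the sulfur.
Exactly one fragment in the molecule meets all constraints, giving 1 match.

1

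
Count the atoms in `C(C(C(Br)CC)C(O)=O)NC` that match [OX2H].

1

The query [OX2H] means: aliphatic oxygen with two connections, one of which is H — an -OH oxygen.
Check the 11 heavy atoms by environment: 2× C (H2, X4) → no; 2× C (H1, X4) → no; 1× Br (H0, X1) → no; 2× C (H3, X4) → no; 1× N (H1, X3) → no; 1× C (H0, X3) → no; 1× O (H0, X1) → no; 1× O (H1, X2) → match.
That gives 1 matching atom.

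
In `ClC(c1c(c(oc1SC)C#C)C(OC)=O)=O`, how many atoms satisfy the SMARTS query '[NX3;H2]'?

0

The query [NX3;H2] means: aliphatic N with 3 total connections, two of them H — an -NH2 nitrogen (amine or amide).
Check the 16 heavy atoms by environment: 1× o (aromatic, H0, X2) → no; 4× c (aromatic, H0, X3) → no; 1× C (H0, X2) → no; 1× C (H1, X2) → no; 1× S (H0, X2) → no; 2× C (H3, X4) → no; 2× C (H0, X3) → no; 2× O (H0, X1) → no; 1× O (H0, X2) → no; 1× Cl (H0, X1) → no.
No environment satisfies the query, so 0 matching atoms.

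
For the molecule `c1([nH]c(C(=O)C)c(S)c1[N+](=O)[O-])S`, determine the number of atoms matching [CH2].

The query [CH2] means: aliphatic carbon with exactly two hydrogens.
Check the 13 heavy atoms by environment: 1× n (aromatic, H1) → no; 4× c (aromatic, H0) → no; 1× N (charge +1, H0) → no; 1× O (charge -1, H0) → no; 2× O (H0) → no; 2× S (H1) → no; 1× C (H0) → no; 1× C (H3) → no.
No environment satisfies the query, so 0 matching atoms.

0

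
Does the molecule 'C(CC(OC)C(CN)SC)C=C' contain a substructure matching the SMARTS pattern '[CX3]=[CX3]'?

The pattern [CX3]=[CX3] describes a non-aromatic C=C double bond between two sp2 carbons — an alkene.
The molecule carries a vinyl group (-CH=CH2), whose atoms satisfy every constraint of the query, so the pattern matches.

Yes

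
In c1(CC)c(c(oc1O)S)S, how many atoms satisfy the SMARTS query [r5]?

The query [r5] means: r5 matches atoms in a five-membered ring.
Check the 10 heavy atoms by environment: 1× o (aromatic, in 5-ring) → match; 4× c (aromatic, in 5-ring) → match; 2× S (acyclic) → no; 1× O (acyclic) → no; 2× C (acyclic) → no.
Summing the matching environments: 1 + 4 = 5 matching atoms.

5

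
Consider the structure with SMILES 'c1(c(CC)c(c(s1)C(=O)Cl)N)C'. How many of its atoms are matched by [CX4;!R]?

The query [CX4;!R] means: aliphatic carbon with four total connections, not in a ring.
Check the 12 heavy atoms by environment: 1× s (aromatic, X2, in 5-ring) → no; 4× c (aromatic, X3, in 5-ring) → no; 3× C (X4, acyclic) → match; 1× C (X3, acyclic) → no; 1× O (X1, acyclic) → no; 1× Cl (X1, acyclic) → no; 1× N (X3, acyclic) → no.
That gives 3 matching atoms.

3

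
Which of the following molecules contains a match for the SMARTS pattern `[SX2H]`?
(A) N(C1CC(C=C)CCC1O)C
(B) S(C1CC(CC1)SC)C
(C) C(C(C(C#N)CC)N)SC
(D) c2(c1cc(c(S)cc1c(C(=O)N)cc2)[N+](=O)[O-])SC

D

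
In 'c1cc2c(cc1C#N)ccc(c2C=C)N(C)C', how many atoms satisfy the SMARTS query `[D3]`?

Check the 17 heavy atoms by environment: 5× c (aromatic, D3) → match; 5× c (aromatic, D2) → no; 1× N (D3) → match; 3× C (D1) → no; 2× C (D2) → no; 1× N (D1) → no.
Summing the matching environments: 5 + 1 = 6 matching atoms.

6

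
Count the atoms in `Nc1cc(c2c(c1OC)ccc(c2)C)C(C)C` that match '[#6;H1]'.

5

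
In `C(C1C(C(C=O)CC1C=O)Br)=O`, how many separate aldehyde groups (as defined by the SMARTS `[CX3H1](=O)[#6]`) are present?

3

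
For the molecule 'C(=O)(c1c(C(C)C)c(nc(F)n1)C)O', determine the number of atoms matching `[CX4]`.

The query [CX4] means: C with X4: aliphatic carbon with exactly 4 total connections (bonds + H).
Check the 14 heavy atoms by environment: 2× n (aromatic, X2) → no; 4× c (aromatic, X3) → no; 4× C (X4) → match; 1× C (X3) → no; 1× O (X1) → no; 1× O (X2) → no; 1× F (X1) → no.
That gives 4 matching atoms.

4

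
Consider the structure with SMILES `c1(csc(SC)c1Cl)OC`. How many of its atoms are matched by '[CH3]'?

2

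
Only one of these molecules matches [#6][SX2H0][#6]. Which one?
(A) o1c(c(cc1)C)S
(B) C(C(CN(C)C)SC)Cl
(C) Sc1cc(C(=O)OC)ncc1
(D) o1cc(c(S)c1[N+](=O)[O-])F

[#6][SX2H0][#6] describes an aliphatic sulfur bridging two carbons with no H on the sulfur (a thioether).
(A) has a thiol (-SH) but the sulfur has H1, not H0 bridging two carbons.
(B) contains a methylthio ether (-SCH3), which satisfies every atom and bond constraint.
(C) has a thiol (-SH) but the sulfur has H1, not H0 bridging two carbons.
(D) has a thiol (-SH) but the sulfur has H1, not H0 bridging two carbons.
So the answer is (B).

B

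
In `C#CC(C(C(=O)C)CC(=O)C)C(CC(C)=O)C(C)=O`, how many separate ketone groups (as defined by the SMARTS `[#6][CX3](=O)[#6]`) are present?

[#6][CX3](=O)[#6] is the SMARTS for a ketone: a carbonyl carbon (no H) flanked by two carbons.
The molecule carries 4 separate instances of an acetyl/ketone group (-C(=O)CH3) meeting every constraint; each maps to a distinct set of atoms, giving 4 matches.

4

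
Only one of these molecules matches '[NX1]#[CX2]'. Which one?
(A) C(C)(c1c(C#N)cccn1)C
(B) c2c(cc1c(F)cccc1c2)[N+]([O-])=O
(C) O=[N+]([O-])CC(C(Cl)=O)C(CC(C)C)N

A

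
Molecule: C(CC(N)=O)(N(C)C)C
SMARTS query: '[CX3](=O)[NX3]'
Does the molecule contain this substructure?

The pattern [CX3](=O)[NX3] describes a carbonyl carbon bonded to a trivalent nitrogen — an amide.
The molecule carries a primary amide (-C(=O)NH2), whose atoms satisfy every constraint of the query, so the pattern matches.

Yes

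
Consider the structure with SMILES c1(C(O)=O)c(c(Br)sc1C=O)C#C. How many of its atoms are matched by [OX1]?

2

Check the 13 heavy atoms by environment: 1× s (aromatic, X2) → no; 4× c (aromatic, X3) → no; 2× C (X3) → no; 2× O (X1) → match; 1× Br (X1) → no; 1× O (X2) → no; 2× C (X2) → no.
That gives 2 matching atoms.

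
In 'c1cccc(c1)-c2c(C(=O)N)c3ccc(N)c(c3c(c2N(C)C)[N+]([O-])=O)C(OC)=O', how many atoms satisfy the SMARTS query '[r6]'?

Check the 30 heavy atoms by environment: 16× c (aromatic, in 6-ring) → match; 1× N (charge +1, acyclic) → no; 1× O (charge -1, acyclic) → no; 4× O (acyclic) → no; 3× N (acyclic) → no; 5× C (acyclic) → no.
That gives 16 matching atoms.

16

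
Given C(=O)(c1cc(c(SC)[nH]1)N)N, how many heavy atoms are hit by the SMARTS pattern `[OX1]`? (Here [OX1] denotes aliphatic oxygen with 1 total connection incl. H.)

1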